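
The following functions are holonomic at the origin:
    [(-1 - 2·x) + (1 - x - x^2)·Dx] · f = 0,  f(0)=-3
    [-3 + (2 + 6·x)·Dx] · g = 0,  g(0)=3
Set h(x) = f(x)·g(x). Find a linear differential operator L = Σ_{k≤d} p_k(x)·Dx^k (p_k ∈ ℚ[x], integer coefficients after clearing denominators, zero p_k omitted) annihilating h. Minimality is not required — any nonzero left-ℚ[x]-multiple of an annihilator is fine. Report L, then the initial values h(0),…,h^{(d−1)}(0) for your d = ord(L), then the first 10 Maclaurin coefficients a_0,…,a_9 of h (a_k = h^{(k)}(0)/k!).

f: a_k = -3, -3, -6, -9, -15, -24, -39, -63, -102, -165, …
g: a_k = 3, 9/2, -27/8, 81/16, -1215/128, 5103/256, -45927/1024, 216513/2048, -8444007/32768, 42220035/65536, …
h₀=f·g: eliminate ⇒ L₀, order ≤ 1·1.
L = (5 + 7·x + 9·x^2) + (-2 - 4·x + 8·x^2 + 6·x^3)·Dx  (order 1).
h: a_k = -9, -45/2, -171/8, -945/16, -6651/128, -43731/256, -90351/1024, -1180089/2048, 3559365/32768, -157304223/65536, …
ICs: h(0) = -9.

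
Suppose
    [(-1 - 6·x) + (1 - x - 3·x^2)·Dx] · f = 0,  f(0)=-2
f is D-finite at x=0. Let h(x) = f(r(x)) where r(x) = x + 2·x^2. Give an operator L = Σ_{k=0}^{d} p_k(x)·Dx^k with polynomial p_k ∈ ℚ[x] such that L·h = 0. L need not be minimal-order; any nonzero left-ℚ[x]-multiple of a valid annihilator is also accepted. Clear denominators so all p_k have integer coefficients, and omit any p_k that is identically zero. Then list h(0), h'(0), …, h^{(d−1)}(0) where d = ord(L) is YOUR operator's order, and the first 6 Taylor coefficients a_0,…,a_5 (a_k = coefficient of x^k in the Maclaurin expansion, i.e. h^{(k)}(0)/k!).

L = (1 + 10·x + 36·x^2 + 48·x^3) + (-1 + x + 5·x^2 + 12·x^3 + 12·x^4)·Dx  (order 1).
h: a_k = -2, -2, -12, -46, -154, -552, …
ICs: h(0) = -2.

f: a_k = -2, -2, -8, -14, -38, -80, …
h₀=f(r): pull back L_f along r ⇒ L₀.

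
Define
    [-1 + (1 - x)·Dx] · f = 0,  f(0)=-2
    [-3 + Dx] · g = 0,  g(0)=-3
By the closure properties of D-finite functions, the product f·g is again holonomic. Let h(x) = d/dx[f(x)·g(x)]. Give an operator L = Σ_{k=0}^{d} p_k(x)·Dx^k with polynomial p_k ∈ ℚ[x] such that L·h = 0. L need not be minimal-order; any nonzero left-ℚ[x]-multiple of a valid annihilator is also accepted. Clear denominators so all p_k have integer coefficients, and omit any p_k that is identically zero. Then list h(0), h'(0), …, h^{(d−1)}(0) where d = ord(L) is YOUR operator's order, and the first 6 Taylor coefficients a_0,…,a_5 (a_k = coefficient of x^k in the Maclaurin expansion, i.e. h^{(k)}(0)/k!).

L = (17 - 24·x + 9·x^2) + (-4 + 7·x - 3·x^2)·Dx  (order 1).
h: a_k = 24, 102, 234, 393, 552, 13977/20, …
ICs: h(0) = 24.

f: a_k = -2, -2, -2, -2, -2, -2, …
g: a_k = -3, -9, -27/2, -27/2, -81/8, -243/40, …
Sym-product of L_f,L_g gives L₀ (≤ ord 1).
h₀' ⇒ L via d/dx closure of L₀.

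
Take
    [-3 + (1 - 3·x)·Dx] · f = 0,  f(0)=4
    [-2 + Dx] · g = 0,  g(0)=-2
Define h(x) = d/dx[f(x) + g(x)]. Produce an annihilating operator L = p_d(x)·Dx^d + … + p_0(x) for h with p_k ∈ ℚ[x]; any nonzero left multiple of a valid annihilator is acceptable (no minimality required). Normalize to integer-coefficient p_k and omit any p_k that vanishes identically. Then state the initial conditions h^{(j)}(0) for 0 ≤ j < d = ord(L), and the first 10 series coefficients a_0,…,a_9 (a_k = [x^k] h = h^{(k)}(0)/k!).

L = (42 + 36·x) + (-25 - 12·x + 18·x^2)·Dx + (2 - 3·x - 9·x^2)·Dx^2  (order 2).
h: a_k = 8, 64, 316, 3872/3, 14572/3, 262424/15, 2755604/45, 66134848/315, 223205212/315, 6696156584/2835, …
ICs: h(0) = 8, h′(0) = 64.

f: a_k = 4, 12, 36, 108, 324, 972, 2916, 8748, 26244, 78732, …
g: a_k = -2, -4, -4, -8/3, -4/3, -8/15, -8/45, -16/315, -4/315, -8/2835, …
Weyl lclm of L_f,L_g ⇒ L₀ (ord ≤ 2).
h=h₀': d/dx-closure on L₀ ⇒ L.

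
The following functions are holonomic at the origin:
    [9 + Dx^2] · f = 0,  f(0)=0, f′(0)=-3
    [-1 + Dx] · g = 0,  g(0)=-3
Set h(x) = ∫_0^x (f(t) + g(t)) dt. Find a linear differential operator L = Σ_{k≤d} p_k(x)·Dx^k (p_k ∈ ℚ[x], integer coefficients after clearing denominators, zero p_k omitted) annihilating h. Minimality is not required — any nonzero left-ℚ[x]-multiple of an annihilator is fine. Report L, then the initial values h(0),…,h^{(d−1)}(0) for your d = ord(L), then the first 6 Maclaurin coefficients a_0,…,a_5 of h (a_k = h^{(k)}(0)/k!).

f: a_k = 0, -3, 0, 9/2, 0, -81/40, …
g: a_k = -3, -3, -3/2, -1/2, -1/8, -1/40, …
h₀=f+g: left-lcm gives L₀, ord ≤ 3.
h=∫₀ˣh₀: take L = L₀·Dx.
L = -9·Dx + 9·Dx^2 - Dx^3 + Dx^4  (order 4).
h: a_k = 0, -3, -3, -1/2, 1, -1/40, …
ICs: h(0) = 0, h′(0) = -3, h′′(0) = -6, h′′′(0) = -3.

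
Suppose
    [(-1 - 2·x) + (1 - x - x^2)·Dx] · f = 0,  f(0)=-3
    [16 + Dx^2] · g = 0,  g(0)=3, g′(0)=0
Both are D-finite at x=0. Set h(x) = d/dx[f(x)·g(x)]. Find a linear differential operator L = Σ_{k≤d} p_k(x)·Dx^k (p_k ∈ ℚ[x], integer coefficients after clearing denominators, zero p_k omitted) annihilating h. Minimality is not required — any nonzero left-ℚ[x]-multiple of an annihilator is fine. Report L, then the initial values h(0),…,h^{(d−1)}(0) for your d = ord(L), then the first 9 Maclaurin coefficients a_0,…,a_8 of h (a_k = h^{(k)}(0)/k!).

f: a_k = -3, -3, -6, -9, -15, -24, -39, -63, -102, …
g: a_k = 3, 0, -24, 0, 32, 0, -256/15, 0, 512/105, …
L₀ := L_f ⊗_s L_g (sym. prod.), ord ≤ 2.
Differentiate: ansatz ord ≤ ord L₀ ⇒ L.
L = (54 - 256·x - 128·x^2 + 256·x^3 + 128·x^4) + (-13 - 10·x + 48·x^2 + 32·x^3)·Dx + (7 - 15·x - 7·x^2 + 16·x^3 + 8·x^4)·Dx^2  (order 2).
h: a_k = -9, 108, 135, 12, 240, 3066/5, 5257/5, 66576/35, 122211/35, …
ICs: h(0) = -9, h′(0) = 108.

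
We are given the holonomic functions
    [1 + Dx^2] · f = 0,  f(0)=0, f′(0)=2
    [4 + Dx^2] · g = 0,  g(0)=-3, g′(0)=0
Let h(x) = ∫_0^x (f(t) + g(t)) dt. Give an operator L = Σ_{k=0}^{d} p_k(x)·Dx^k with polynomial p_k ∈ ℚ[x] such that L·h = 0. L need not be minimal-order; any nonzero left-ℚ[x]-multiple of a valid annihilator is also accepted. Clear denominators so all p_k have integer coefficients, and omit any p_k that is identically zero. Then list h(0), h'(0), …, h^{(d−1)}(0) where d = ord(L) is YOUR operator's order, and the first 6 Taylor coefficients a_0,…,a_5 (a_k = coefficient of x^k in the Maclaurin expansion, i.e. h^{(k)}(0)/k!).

L = 4·Dx + 5·Dx^3 + Dx^5  (order 5).
h: a_k = 0, -3, 1, 2, -1/12, -2/5, …
ICs: h(0) = 0, h′(0) = -3, h′′(0) = 2, h′′′(0) = 12, h′′′′(0) = -2.

f: a_k = 0, 2, 0, -1/3, 0, 1/60, …
g: a_k = -3, 0, 6, 0, -2, 0, …
Weyl lclm of L_f,L_g ⇒ L₀ (ord ≤ 4).
h=∫₀ˣh₀: take L = L₀·Dx.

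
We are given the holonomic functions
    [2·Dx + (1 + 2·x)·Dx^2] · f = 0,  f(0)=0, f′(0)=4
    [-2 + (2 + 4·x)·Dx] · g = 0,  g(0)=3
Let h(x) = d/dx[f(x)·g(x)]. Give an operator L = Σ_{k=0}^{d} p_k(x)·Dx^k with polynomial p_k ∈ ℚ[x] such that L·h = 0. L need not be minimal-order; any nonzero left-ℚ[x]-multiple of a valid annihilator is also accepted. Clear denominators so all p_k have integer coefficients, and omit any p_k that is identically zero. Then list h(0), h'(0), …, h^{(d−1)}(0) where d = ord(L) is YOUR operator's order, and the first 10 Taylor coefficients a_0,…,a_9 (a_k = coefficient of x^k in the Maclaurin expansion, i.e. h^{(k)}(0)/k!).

f: a_k = 0, 4, -4, 16/3, -8, 64/5, -64/3, 256/7, -64, 1024/9, …
g: a_k = 3, 3, -3/2, 3/2, -15/8, 21/8, -63/16, 99/16, -1287/128, 2145/128, …
Sym-product of L_f,L_g gives L₀ (≤ ord 2).
Derive L from L₀ (diff closure).
L = 1 + (4 + 8·x)·Dx + (1 + 4·x + 4·x^2)·Dx^2  (order 2).
h: a_k = 12, 0, -6, 16, -71/2, 372/5, -3043/20, 10756/35, -138081/224, 51719/42, …
ICs: h(0) = 12, h′(0) = 0.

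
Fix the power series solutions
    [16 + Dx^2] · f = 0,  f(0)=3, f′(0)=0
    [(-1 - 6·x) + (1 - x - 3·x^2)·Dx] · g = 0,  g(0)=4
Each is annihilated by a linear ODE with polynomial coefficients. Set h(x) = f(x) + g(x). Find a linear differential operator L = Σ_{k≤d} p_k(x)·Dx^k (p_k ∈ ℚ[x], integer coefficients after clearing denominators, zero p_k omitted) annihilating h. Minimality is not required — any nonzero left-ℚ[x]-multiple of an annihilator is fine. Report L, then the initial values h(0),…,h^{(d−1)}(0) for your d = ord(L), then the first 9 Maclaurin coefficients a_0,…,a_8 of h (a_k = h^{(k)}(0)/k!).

f: a_k = 3, 0, -24, 0, 32, 0, -256/15, 0, 512/105, …
g: a_k = 4, 4, 16, 28, 76, 160, 388, 868, 2032, …
f+g: L₀ = lclm(L_f,L_g), ord ≤ 2+1.
L = (-464 - 2816·x - 416·x^2 - 2112·x^3 - 5760·x^4 - 6912·x^5) + (192 - 304·x - 672·x^2 + 1312·x^3 + 1008·x^4 - 3456·x^5 - 3456·x^6)·Dx + (-29 - 176·x - 26·x^2 - 132·x^3 - 360·x^4 - 432·x^5)·Dx^2 + (12 - 19·x - 42·x^2 + 82·x^3 + 63·x^4 - 216·x^5 - 216·x^6)·Dx^3  (order 3).
h: a_k = 7, 4, -8, 28, 108, 160, 5564/15, 868, 213872/105, …
ICs: h(0) = 7, h′(0) = 4, h′′(0) = -16.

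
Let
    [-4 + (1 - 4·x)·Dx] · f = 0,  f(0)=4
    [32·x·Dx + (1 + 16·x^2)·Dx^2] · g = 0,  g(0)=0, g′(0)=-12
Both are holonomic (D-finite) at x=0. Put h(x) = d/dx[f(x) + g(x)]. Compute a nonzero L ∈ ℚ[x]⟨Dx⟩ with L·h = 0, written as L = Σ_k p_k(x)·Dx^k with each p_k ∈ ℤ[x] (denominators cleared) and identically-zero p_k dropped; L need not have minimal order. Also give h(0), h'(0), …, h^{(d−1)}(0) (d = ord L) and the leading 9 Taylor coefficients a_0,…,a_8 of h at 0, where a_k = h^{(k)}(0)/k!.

L = (-32 + 512·x + 1536·x^2) + (16 - 32·x + 256·x^2 + 1536·x^3)·Dx + (-1 + 256·x^4)·Dx^2  (order 2).
h: a_k = 4, 128, 960, 4096, 17408, 98304, 507904, 2097152, 8650752, …
ICs: h(0) = 4, h′(0) = 128.

f: a_k = 4, 16, 64, 256, 1024, 4096, 16384, 65536, 262144, …
g: a_k = 0, -12, 0, 64, 0, -3072/5, 0, 49152/7, 0, …
Weyl lclm of L_f,L_g ⇒ L₀ (ord ≤ 3).
h₀' ⇒ L via d/dx closure of L₀.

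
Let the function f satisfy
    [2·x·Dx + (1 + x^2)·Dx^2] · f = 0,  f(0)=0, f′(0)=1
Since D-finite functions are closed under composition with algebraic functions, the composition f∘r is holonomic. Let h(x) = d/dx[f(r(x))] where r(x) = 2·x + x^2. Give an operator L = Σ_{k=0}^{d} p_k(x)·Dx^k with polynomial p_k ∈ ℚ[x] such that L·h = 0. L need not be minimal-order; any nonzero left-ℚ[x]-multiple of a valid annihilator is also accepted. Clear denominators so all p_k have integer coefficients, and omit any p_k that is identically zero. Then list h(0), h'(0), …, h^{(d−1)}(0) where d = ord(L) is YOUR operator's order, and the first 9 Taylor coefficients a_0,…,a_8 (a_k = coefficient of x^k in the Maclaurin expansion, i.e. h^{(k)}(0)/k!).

L = (-1 + 8·x + 16·x^2 + 12·x^3 + 3·x^4) + (1 + x + 4·x^2 + 8·x^3 + 5·x^4 + x^5)·Dx  (order 1).
h: a_k = 2, 2, -8, -16, 22, 94, -16, -448, -334, …
ICs: h(0) = 2.

f: a_k = 0, 1, 0, -1/3, 0, 1/5, 0, -1/7, 0, …
L₀ from L_f via x↦r, Dx↦r'^{-1}Dx.
Derive L from L₀ (diff closure).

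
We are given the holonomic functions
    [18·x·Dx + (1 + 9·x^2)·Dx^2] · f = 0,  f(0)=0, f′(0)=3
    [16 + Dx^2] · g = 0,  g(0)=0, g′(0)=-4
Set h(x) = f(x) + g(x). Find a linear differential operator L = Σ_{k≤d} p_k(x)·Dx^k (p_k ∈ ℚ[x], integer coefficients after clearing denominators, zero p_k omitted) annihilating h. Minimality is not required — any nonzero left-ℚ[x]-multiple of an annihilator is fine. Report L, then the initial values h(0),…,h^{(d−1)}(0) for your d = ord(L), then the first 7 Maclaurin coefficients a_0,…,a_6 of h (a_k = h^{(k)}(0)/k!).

L = (-13248·x + 181440·x^3 + 186624·x^5)·Dx + (-16 + 6048·x^2 + 66096·x^4 + 93312·x^6)·Dx^2 + (-828·x + 11340·x^3 + 11664·x^5)·Dx^3 + (-1 + 378·x^2 + 4131·x^4 + 5832·x^6)·Dx^4  (order 4).
h: a_k = 0, -1, 0, 5/3, 0, 601/15, 0, …
ICs: h(0) = 0, h′(0) = -1, h′′(0) = 0, h′′′(0) = 10.

f: a_k = 0, 3, 0, -9, 0, 243/5, 0, …
g: a_k = 0, -4, 0, 32/3, 0, -128/15, 0, …
L₀ := lclm(L_f,L_g); ord L₀ ≤ 2+2.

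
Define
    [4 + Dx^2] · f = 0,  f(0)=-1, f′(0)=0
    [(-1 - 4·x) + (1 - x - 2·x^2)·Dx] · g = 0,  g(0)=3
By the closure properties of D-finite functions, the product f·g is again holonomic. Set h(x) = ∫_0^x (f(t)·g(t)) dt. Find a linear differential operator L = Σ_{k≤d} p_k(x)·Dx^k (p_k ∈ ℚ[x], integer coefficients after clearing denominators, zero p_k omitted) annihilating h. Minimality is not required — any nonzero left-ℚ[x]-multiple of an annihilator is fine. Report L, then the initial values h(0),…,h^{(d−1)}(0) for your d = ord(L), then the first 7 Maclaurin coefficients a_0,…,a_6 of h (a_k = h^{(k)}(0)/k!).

f: a_k = -1, 0, 2, 0, -2/3, 0, 4/45, …
g: a_k = 3, 3, 9, 15, 33, 63, 129, …
Sym-product of L_f,L_g gives L₀ (≤ ord 2).
h=∫₀ˣh₀: take L = L₀·Dx.
L = (4·x + 8·x^2)·Dx + (2 + 8·x)·Dx^2 + (-1 + x + 2·x^2)·Dx^3  (order 3).
h: a_k = 0, -3, -3/2, -1, -9/4, -17/5, -35/6, …
ICs: h(0) = 0, h′(0) = -3, h′′(0) = -3.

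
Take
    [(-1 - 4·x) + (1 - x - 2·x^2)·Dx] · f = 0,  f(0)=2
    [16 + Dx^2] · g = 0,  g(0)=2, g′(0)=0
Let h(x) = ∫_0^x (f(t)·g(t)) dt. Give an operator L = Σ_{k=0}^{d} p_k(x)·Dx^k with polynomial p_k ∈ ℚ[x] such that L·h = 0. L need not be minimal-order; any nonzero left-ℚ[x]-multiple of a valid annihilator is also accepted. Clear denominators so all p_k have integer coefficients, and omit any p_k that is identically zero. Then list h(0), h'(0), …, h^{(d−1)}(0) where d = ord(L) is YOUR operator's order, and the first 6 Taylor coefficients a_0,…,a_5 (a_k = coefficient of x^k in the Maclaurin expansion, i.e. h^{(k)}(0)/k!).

L = (-12 + 16·x + 32·x^2)·Dx + (2 + 8·x)·Dx^2 + (-1 + x + 2·x^2)·Dx^3  (order 3).
h: a_k = 0, 4, 2, -20/3, -3, -28/15, …
ICs: h(0) = 0, h′(0) = 4, h′′(0) = 4.

f: a_k = 2, 2, 6, 10, 22, 42, …
g: a_k = 2, 0, -16, 0, 64/3, 0, …
Product ⇒ symmetric product L₀, ord ≤ 2.
h=∫₀ˣh₀: take L = L₀·Dx.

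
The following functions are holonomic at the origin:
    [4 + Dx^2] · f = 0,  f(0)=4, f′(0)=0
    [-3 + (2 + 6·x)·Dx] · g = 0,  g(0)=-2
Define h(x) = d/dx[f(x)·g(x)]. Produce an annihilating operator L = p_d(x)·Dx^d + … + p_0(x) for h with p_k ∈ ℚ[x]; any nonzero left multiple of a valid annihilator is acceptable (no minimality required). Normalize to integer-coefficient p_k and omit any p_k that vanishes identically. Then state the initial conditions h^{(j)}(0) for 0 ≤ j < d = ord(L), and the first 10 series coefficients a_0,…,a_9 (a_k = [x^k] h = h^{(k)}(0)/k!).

L = (1453 + 11712·x + 26784·x^2 + 27648·x^3 + 20736·x^4) + (132 - 756·x - 5184·x^2 - 5184·x^3)·Dx + (172 + 1416·x + 4428·x^2 + 6912·x^3 + 5184·x^4)·Dx^2  (order 2).
h: a_k = -12, 50, 63/2, 95/12, -5465/32, 435961/960, -4933523/3840, 598666367/161280, -3066682107/286720, 1432445686681/46448640, …
ICs: h(0) = -12, h′(0) = 50.

f: a_k = 4, 0, -8, 0, 8/3, 0, -16/45, 0, 8/315, 0, …
g: a_k = -2, -3, 9/4, -27/8, 405/64, -1701/128, 15309/512, -72171/1024, 2814669/16384, -14073345/32768, …
Product ⇒ symmetric product L₀, ord ≤ 2.
Differentiate: ansatz ord ≤ ord L₀ ⇒ L.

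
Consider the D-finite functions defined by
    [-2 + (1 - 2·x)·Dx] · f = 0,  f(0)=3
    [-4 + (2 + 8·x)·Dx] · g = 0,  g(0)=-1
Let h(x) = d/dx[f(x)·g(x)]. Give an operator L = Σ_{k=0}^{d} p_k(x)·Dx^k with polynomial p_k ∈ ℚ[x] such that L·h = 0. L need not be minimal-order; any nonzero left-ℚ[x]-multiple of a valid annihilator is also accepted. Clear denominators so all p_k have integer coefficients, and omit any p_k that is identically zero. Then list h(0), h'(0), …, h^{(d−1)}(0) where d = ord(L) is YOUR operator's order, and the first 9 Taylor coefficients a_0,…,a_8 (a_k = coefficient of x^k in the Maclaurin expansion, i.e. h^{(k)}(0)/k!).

f: a_k = 3, 6, 12, 24, 48, 96, 192, 384, 768, …
g: a_k = -1, -2, 2, -4, 10, -28, 84, -264, 858, …
Product ⇒ symmetric product L₀, ord ≤ 1.
h₀' ⇒ L via d/dx closure of L₀.
L = (3 + 24·x + 12·x^2) + (-1 - 3·x + 6·x^2 + 8·x^3)·Dx  (order 1).
h: a_k = -12, -36, -144, -264, -1080, -1080, -8064, 2160, -72360, …
ICs: h(0) = -12.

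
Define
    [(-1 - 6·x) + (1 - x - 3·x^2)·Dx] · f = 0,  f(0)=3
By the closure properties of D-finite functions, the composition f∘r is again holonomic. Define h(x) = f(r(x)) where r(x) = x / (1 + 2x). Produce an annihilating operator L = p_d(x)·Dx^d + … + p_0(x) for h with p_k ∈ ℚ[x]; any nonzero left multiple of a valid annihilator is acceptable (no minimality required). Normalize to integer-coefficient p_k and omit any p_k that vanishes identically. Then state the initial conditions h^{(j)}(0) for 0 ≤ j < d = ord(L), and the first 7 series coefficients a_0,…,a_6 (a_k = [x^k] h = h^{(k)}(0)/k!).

f: a_k = 3, 3, 12, 21, 57, 120, 291, …
Substitute x→r, Dx→(1/r')Dx; clear ⇒ L₀.
L = (1 + 8·x) + (-1 - 5·x - 5·x^2 + 2·x^3)·Dx  (order 1).
h: a_k = 3, 3, 6, -15, 51, -168, 555, …
ICs: h(0) = 3.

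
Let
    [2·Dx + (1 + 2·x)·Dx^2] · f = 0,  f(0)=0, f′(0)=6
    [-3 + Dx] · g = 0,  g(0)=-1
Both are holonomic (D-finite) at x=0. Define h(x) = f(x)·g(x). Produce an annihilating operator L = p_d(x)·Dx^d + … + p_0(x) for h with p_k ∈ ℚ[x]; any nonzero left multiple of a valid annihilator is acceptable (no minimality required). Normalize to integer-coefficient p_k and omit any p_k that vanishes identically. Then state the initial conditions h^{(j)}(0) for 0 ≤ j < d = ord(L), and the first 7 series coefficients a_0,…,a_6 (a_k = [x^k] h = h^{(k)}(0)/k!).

f: a_k = 0, 6, -6, 8, -12, 96/5, -32, …
g: a_k = -1, -3, -9/2, -9/2, -27/8, -81/40, -81/80, …
L₀ := L_f ⊗_s L_g (sym. prod.), ord ≤ 2.
L = (3 + 18·x) + (-4 - 12·x)·Dx + (1 + 2·x)·Dx^2  (order 2).
h: a_k = 0, -6, -12, -17, -12, -249/20, 1/2, …
ICs: h(0) = 0, h′(0) = -6.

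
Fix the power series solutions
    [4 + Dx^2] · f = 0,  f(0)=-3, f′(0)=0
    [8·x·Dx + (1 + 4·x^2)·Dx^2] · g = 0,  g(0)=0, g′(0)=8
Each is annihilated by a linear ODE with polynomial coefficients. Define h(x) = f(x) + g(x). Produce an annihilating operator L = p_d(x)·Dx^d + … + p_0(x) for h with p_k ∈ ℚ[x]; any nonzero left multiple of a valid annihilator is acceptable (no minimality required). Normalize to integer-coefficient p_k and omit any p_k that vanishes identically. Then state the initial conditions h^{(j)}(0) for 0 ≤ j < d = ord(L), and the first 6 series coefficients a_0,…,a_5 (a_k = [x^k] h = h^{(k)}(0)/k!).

L = (-352·x + 1792·x^3 + 512·x^5)·Dx + (-4 + 112·x^2 + 576·x^4 + 256·x^6)·Dx^2 + (-88·x + 448·x^3 + 128·x^5)·Dx^3 + (-1 + 28·x^2 + 144·x^4 + 64·x^6)·Dx^4  (order 4).
h: a_k = -3, 8, 6, -32/3, -2, 128/5, …
ICs: h(0) = -3, h′(0) = 8, h′′(0) = 12, h′′′(0) = -64.

f: a_k = -3, 0, 6, 0, -2, 0, …
g: a_k = 0, 8, 0, -32/3, 0, 128/5, …
L₀ := lclm(L_f,L_g); ord L₀ ≤ 2+2.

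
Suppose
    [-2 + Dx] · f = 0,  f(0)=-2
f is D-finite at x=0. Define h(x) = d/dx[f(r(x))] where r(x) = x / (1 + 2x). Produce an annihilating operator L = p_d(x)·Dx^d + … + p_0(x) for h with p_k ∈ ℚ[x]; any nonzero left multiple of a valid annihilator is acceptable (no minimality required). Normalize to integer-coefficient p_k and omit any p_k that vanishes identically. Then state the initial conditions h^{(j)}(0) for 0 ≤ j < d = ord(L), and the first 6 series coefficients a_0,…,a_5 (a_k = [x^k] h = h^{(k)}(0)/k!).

L = (-2 - 8·x) + (-1 - 4·x - 4·x^2)·Dx  (order 1).
h: a_k = -4, 8, -8, -16/3, 152/3, -2416/15, …
ICs: h(0) = -4.

f: a_k = -2, -4, -4, -8/3, -4/3, -8/15, …
Change of var in L_f (x↦r) gives L₀.
Derive L from L₀ (diff closure).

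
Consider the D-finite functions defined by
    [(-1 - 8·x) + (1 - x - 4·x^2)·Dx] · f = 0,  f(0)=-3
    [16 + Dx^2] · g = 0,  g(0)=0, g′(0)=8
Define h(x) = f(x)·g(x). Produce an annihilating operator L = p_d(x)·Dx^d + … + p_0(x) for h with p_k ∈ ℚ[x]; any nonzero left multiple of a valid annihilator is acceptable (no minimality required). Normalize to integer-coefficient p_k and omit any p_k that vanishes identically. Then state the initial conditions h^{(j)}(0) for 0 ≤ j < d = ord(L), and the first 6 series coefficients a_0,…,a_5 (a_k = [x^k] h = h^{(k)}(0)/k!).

L = (-8 + 16·x + 64·x^2) + (2 + 16·x)·Dx + (-1 + x + 4·x^2)·Dx^2  (order 2).
h: a_k = 0, -24, -24, -56, -152, -2136/5, …
ICs: h(0) = 0, h′(0) = -24.

f: a_k = -3, -3, -15, -27, -87, -195, …
g: a_k = 0, 8, 0, -64/3, 0, 256/15, …
f·g: L₀ = L_f ⊗_s L_g, ord ≤ 1·2.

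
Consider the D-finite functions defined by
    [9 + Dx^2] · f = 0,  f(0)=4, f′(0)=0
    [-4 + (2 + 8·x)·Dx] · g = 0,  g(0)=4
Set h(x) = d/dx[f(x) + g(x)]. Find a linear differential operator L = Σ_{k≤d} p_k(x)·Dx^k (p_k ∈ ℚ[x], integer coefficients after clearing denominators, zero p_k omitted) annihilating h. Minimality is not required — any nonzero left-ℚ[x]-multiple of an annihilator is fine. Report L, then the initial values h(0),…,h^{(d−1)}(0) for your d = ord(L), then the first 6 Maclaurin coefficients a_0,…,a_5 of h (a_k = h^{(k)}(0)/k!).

f: a_k = 4, 0, -18, 0, 27/2, 0, …
g: a_k = 4, 8, -8, 16, -40, 112, …
Weyl lclm of L_f,L_g ⇒ L₀ (ord ≤ 3).
Differentiate: ansatz ord ≤ ord L₀ ⇒ L.
L = (-414 - 432·x - 864·x^2) + (-63 - 468·x - 1296·x^2 - 1728·x^3)·Dx + (-46 - 48·x - 96·x^2)·Dx^2 + (-7 - 52·x - 144·x^2 - 192·x^3)·Dx^3  (order 3).
h: a_k = 8, -52, 48, -106, 560, -20403/10, …
ICs: h(0) = 8, h′(0) = -52, h′′(0) = 96.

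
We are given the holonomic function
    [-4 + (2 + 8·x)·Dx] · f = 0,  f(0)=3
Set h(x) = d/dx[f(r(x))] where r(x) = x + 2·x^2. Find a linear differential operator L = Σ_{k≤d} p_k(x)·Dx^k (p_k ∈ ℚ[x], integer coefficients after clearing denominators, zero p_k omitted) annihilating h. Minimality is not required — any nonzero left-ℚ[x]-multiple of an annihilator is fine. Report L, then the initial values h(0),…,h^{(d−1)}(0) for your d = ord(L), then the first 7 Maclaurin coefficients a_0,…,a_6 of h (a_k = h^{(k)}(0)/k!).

f: a_k = 3, 6, -6, 12, -30, 84, -252, …
Substitute x→r, Dx→(1/r')Dx; clear ⇒ L₀.
h=h₀': d/dx-closure on L₀ ⇒ L.
L = 2 + (-1 - 8·x - 24·x^2 - 32·x^3)·Dx  (order 1).
h: a_k = 6, 12, -36, 72, -60, -216, 1176, …
ICs: h(0) = 6.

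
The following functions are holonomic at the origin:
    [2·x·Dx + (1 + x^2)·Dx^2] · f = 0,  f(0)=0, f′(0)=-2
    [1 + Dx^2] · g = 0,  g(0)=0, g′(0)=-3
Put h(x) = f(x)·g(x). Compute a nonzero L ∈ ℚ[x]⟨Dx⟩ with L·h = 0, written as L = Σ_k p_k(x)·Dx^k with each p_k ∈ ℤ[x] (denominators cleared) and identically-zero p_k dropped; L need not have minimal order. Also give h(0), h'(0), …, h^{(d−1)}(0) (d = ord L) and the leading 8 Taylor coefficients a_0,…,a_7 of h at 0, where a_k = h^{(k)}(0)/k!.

L = (10 + 26·x^2 + 11·x^4 + 4·x^6 + x^8) + (12·x + 20·x^3 + 12·x^5 + 4·x^7)·Dx + (12 + 32·x^2 + 18·x^4 + 8·x^6 + 2·x^8)·Dx^2 + (12·x + 20·x^3 + 12·x^5 + 4·x^7)·Dx^3 + (2 + 6·x^2 + 7·x^4 + 4·x^6 + x^8)·Dx^4  (order 4).
h: a_k = 0, 0, 6, 0, -3, 0, 19/12, 0, …
ICs: h(0) = 0, h′(0) = 0, h′′(0) = 12, h′′′(0) = 0.

f: a_k = 0, -2, 0, 2/3, 0, -2/5, 0, 2/7, …
g: a_k = 0, -3, 0, 1/2, 0, -1/40, 0, 1/1680, …
Product ⇒ symmetric product L₀, ord ≤ 4.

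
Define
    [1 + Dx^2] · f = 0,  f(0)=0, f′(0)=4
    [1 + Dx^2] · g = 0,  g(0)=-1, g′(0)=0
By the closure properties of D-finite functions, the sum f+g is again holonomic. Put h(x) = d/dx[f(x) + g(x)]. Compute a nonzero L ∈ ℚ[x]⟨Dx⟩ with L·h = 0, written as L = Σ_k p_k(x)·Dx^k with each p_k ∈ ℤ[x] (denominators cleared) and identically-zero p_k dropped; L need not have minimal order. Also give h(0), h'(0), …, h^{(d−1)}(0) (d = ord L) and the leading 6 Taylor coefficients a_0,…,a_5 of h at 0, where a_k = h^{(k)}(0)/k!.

f: a_k = 0, 4, 0, -2/3, 0, 1/30, …
g: a_k = -1, 0, 1/2, 0, -1/24, 0, …
h₀=f+g: left-lcm gives L₀, ord ≤ 4.
h=h₀': d/dx-closure on L₀ ⇒ L.
L = 1 + Dx^2  (order 2).
h: a_k = 4, 1, -2, -1/6, 1/6, 1/120, …
ICs: h(0) = 4, h′(0) = 1.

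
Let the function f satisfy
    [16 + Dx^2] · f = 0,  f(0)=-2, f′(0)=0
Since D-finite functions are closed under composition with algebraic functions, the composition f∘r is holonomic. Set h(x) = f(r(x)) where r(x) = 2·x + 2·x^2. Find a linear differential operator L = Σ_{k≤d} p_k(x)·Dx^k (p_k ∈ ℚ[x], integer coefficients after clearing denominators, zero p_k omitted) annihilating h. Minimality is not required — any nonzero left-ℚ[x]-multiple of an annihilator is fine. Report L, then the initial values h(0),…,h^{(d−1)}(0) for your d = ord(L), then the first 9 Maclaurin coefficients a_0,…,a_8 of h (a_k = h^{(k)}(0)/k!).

L = (64 + 384·x + 768·x^2 + 512·x^3) - 2·Dx + (1 + 2·x)·Dx^2  (order 2).
h: a_k = -2, 0, 64, 128, -832/3, -4096/3, -59392/45, 45056/15, 3070976/315, …
ICs: h(0) = -2, h′(0) = 0.

f: a_k = -2, 0, 16, 0, -64/3, 0, 512/45, 0, -1024/315, …
Substitute x→r, Dx→(1/r')Dx; clear ⇒ L₀.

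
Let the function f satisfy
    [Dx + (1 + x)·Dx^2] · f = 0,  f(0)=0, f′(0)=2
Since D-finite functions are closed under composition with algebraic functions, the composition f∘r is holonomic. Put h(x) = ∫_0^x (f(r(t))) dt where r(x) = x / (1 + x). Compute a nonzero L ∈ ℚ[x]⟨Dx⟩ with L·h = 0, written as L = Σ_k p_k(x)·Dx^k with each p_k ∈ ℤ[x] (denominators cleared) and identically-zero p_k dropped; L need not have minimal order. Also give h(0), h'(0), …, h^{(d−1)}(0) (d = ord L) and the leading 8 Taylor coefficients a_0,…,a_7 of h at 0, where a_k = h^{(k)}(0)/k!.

f: a_k = 0, 2, -1, 2/3, -1/2, 2/5, -1/3, 2/7, …
L₀ from L_f via x↦r, Dx↦r'^{-1}Dx.
∫: right-multiply L₀ by Dx.
L = (3 + 4·x)·Dx^2 + (1 + 3·x + 2·x^2)·Dx^3  (order 3).
h: a_k = 0, 0, 1, -1, 7/6, -3/2, 31/15, -3, …
ICs: h(0) = 0, h′(0) = 0, h′′(0) = 2.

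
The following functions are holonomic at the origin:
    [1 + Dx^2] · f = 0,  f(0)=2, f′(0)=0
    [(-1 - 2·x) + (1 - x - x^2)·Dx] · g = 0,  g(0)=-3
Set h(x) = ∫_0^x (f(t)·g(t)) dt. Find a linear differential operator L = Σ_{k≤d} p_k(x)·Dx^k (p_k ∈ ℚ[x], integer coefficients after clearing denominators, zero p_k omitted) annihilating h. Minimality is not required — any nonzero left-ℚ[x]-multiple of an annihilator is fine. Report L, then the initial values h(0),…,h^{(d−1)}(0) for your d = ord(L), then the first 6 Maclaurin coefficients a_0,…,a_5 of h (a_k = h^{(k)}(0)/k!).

f: a_k = 2, 0, -1, 0, 1/12, 0, …
g: a_k = -3, -3, -6, -9, -15, -24, …
L₀ := L_f ⊗_s L_g (sym. prod.), ord ≤ 2.
∫: right-multiply L₀ by Dx.
L = (1 + x + x^2)·Dx + (2 + 4·x)·Dx^2 + (-1 + x + x^2)·Dx^3  (order 3).
h: a_k = 0, -6, -3, -3, -15/4, -97/20, …
ICs: h(0) = 0, h′(0) = -6, h′′(0) = -6.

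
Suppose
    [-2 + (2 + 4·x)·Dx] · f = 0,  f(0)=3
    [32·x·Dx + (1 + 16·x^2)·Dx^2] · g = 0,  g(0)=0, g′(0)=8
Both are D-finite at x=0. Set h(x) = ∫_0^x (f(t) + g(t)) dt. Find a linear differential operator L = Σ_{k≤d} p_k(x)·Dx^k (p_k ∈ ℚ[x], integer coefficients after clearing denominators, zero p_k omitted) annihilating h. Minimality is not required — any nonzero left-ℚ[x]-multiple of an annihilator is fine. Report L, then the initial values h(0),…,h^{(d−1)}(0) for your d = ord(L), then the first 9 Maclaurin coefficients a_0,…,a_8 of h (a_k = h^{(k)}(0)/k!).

f: a_k = 3, 3, -3/2, 3/2, -15/8, 21/8, -63/16, 99/16, -1287/128, …
g: a_k = 0, 8, 0, -128/3, 0, 2048/5, 0, -32768/7, 0, …
f+g: L₀ = lclm(L_f,L_g), ord ≤ 1+2.
Integrate: L := L₀·Dx.
L = (-32 - 160·x + 1536·x^2 + 1536·x^3)·Dx^2 + (-35 - 128·x + 1312·x^2 + 6144·x^3 + 5376·x^4)·Dx^3 + (-1 + 30·x + 96·x^2 + 576·x^3 + 1792·x^4 + 1536·x^5)·Dx^4  (order 4).
h: a_k = 0, 3, 11/2, -1/2, -247/24, -3/8, 16489/240, -9/16, -523595/896, …
ICs: h(0) = 0, h′(0) = 3, h′′(0) = 11, h′′′(0) = -3.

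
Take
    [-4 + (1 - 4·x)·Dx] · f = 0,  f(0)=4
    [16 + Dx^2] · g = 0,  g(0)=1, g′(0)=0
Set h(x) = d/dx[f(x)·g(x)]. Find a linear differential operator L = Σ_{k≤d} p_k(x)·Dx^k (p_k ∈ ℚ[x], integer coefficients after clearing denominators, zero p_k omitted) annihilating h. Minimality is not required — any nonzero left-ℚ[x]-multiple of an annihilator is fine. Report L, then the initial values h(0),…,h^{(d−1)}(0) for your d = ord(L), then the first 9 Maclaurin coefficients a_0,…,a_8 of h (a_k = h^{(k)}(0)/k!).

L = (-16 - 128·x + 256·x^2) + (-8 + 32·x)·Dx + (1 - 8·x + 16·x^2)·Dx^2  (order 2).
h: a_k = 16, 64, 384, 6656/3, 33280/3, 796672/15, 11153408/45, 71385088/63, 35692544/7, …
ICs: h(0) = 16, h′(0) = 64.

f: a_k = 4, 16, 64, 256, 1024, 4096, 16384, 65536, 262144, …
g: a_k = 1, 0, -8, 0, 32/3, 0, -256/45, 0, 512/315, …
f·g: L₀ = L_f ⊗_s L_g, ord ≤ 1·2.
Derive L from L₀ (diff closure).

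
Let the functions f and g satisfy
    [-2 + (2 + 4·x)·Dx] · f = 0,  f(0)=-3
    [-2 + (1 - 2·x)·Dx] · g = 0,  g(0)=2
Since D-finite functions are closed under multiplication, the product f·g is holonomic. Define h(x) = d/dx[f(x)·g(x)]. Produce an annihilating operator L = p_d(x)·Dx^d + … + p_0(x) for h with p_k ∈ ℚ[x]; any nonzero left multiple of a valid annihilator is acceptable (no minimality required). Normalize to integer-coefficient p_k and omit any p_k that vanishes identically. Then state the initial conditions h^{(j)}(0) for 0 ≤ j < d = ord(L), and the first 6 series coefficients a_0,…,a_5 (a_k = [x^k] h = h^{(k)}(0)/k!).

f: a_k = -3, -3, 3/2, -3/2, 15/8, -21/8, …
g: a_k = 2, 4, 8, 16, 32, 64, …
Sym-product of L_f,L_g gives L₀ (≤ ord 1).
Derive L from L₀ (diff closure).
L = (11 + 36·x + 12·x^2) + (-3 - 2·x + 12·x^2 + 8·x^3)·Dx  (order 1).
h: a_k = -18, -66, -207, -537, -5475/4, -12951/4, …
ICs: h(0) = -18.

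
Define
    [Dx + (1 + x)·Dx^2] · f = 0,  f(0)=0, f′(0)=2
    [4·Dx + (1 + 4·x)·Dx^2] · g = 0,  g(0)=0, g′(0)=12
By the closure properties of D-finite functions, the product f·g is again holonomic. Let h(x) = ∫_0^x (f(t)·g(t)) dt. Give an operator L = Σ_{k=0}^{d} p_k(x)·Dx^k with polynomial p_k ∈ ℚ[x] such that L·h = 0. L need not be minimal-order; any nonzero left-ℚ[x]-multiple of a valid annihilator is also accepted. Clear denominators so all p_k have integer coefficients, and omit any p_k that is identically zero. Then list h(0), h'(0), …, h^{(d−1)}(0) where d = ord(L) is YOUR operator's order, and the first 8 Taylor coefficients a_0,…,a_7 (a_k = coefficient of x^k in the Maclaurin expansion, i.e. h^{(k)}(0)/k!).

L = (136 + 320·x + 256·x^2)·Dx^2 + (290 + 1464·x + 2400·x^2 + 1280·x^3)·Dx^3 + (92 + 740·x + 1992·x^2 + 2240·x^3 + 896·x^4)·Dx^4 + (5 + 58·x + 245·x^2 + 464·x^3 + 400·x^4 + 128·x^5)·Dx^5  (order 5).
h: a_k = 0, 0, 0, 8, -15, 32, -235/3, 3172/15, …
ICs: h(0) = 0, h′(0) = 0, h′′(0) = 0, h′′′(0) = 48, h′′′′(0) = -360.

f: a_k = 0, 2, -1, 2/3, -1/2, 2/5, -1/3, 2/7, …
g: a_k = 0, 12, -24, 64, -192, 3072/5, -2048, 49152/7, …
Product ⇒ symmetric product L₀, ord ≤ 4.
Integrate: L := L₀·Dx.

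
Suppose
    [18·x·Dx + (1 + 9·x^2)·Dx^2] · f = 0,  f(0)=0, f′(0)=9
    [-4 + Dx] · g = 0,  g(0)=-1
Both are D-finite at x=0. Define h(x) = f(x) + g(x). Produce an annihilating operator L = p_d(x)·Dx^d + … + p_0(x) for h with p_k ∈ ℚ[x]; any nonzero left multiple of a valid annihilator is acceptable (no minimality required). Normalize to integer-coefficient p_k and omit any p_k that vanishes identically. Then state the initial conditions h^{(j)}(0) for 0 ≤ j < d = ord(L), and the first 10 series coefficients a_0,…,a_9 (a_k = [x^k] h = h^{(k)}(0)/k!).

L = (36 - 144·x - 972·x^2 - 1296·x^3)·Dx + (-17 + 99·x^2 - 648·x^4)·Dx^2 + (2 + 9·x + 36·x^2 + 81·x^3 + 162·x^4)·Dx^3  (order 3).
h: a_k = -1, 5, -8, -113/3, -32/3, 2059/15, -256/45, -296269/315, -512/315, 18598387/2835, …
ICs: h(0) = -1, h′(0) = 5, h′′(0) = -16.

f: a_k = 0, 9, 0, -27, 0, 729/5, 0, -6561/7, 0, 6561, …
g: a_k = -1, -4, -8, -32/3, -32/3, -128/15, -256/45, -1024/315, -512/315, -2048/2835, …
L₀ := lclm(L_f,L_g); ord L₀ ≤ 2+1.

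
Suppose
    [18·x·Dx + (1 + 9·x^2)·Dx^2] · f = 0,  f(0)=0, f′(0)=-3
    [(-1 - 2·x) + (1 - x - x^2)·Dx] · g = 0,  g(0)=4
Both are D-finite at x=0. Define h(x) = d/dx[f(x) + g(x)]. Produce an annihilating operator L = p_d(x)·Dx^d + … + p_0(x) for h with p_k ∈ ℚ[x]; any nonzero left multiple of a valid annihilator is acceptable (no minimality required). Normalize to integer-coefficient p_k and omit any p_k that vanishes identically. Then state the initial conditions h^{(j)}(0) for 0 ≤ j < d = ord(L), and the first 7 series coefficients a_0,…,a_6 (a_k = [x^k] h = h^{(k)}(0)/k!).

L = (36 - 144·x - 1440·x^2 - 2376·x^3 - 3186·x^4 - 486·x^6) + (-18 - 24·x + 108·x^2 - 444·x^3 - 2313·x^4 - 2178·x^5 - 243·x^6 - 486·x^7)·Dx + (2 + 10·x + 34·x^2 + 48·x^3 + 123·x^4 - 387·x^5 - 198·x^6 - 81·x^7 - 81·x^8)·Dx^2  (order 2).
h: a_k = 1, 16, 63, 80, -83, 312, 2775, …
ICs: h(0) = 1, h′(0) = 16.

f: a_k = 0, -3, 0, 9, 0, -243/5, 0, …
g: a_k = 4, 4, 8, 12, 20, 32, 52, …
L₀ := lclm(L_f,L_g); ord L₀ ≤ 2+1.
h=h₀': d/dx-closure on L₀ ⇒ L.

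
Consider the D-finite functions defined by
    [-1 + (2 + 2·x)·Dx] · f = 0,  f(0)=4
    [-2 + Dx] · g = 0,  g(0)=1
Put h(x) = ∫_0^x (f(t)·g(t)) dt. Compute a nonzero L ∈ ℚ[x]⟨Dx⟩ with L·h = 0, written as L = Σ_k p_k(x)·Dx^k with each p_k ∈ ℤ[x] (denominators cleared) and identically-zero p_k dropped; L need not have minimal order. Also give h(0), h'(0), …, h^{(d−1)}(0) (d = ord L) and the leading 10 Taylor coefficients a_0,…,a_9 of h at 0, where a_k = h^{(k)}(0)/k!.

f: a_k = 4, 2, -1/2, 1/4, -5/32, 7/64, -21/256, 33/512, -429/8192, 715/16384, …
g: a_k = 1, 2, 2, 4/3, 2/3, 4/15, 4/45, 8/315, 2/315, 4/2835, …
Product ⇒ symmetric product L₀, ord ≤ 1.
h=∫₀ˣh₀: take L = L₀·Dx.
L = (-5 - 4·x)·Dx + (2 + 2·x)·Dx^2  (order 2).
h: a_k = 0, 4, 5, 23/6, 103/48, 449/480, 1949/5760, 1643/16128, 36047/1290240, 135617/23224320, …
ICs: h(0) = 0, h′(0) = 4.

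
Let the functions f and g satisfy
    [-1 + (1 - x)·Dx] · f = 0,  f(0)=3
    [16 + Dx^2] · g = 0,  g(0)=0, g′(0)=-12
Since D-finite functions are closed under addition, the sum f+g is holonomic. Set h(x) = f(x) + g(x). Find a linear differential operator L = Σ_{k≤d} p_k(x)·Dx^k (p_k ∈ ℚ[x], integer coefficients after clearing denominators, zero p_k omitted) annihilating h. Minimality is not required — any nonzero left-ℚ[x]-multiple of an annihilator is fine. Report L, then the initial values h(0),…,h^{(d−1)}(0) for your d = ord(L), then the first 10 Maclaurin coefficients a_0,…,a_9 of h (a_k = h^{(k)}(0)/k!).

L = (176 - 256·x + 128·x^2) + (-144 + 400·x - 384·x^2 + 128·x^3)·Dx + (11 - 16·x + 8·x^2)·Dx^2 + (-9 + 25·x - 24·x^2 + 8·x^3)·Dx^3  (order 3).
h: a_k = 3, -9, 3, 35, 3, -113/5, 3, 1339/105, 3, 787/945, …
ICs: h(0) = 3, h′(0) = -9, h′′(0) = 6.

f: a_k = 3, 3, 3, 3, 3, 3, 3, 3, 3, 3, …
g: a_k = 0, -12, 0, 32, 0, -128/5, 0, 1024/105, 0, -2048/945, …
f+g: L₀ = lclm(L_f,L_g), ord ≤ 1+2.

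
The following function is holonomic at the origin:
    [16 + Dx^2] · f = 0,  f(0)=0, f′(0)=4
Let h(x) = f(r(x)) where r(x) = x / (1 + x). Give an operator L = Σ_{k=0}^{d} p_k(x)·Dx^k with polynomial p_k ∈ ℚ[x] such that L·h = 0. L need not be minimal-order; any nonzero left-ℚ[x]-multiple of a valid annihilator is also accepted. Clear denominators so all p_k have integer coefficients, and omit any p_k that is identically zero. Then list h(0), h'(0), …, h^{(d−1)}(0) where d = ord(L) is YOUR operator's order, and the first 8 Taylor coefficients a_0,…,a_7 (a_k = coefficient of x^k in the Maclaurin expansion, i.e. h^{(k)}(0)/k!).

f: a_k = 0, 4, 0, -32/3, 0, 128/15, 0, -1024/315, …
Substitute x→r, Dx→(1/r')Dx; clear ⇒ L₀.
L = 16 + (2 + 6·x + 6·x^2 + 2·x^3)·Dx + (1 + 4·x + 6·x^2 + 4·x^3 + x^4)·Dx^2  (order 2).
h: a_k = 0, 4, -4, -20/3, 28, -772/15, 60, -9844/315, …
ICs: h(0) = 0, h′(0) = 4.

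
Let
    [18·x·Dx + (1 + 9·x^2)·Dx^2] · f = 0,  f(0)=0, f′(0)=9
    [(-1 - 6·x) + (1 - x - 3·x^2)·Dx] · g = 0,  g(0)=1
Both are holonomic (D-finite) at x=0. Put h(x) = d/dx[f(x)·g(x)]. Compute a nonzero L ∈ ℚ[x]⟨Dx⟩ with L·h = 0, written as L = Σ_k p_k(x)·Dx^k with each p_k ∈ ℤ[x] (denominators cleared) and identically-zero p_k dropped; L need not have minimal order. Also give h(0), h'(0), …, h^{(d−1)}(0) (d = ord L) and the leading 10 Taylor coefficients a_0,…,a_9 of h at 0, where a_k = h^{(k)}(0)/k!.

f: a_k = 0, 9, 0, -27, 0, 729/5, 0, -6561/7, 0, 6561, …
g: a_k = 1, 1, 4, 7, 19, 40, 97, 217, 508, 1159, …
f·g: L₀ = L_f ⊗_s L_g, ord ≤ 2·1.
h=h₀': d/dx-closure on L₀ ⇒ L.
L = (-6 + 1134·x^2 + 1944·x^3 + 8748·x^4) + (6 + 42·x + 54·x^2 + 270·x^3 + 1944·x^4 + 5832·x^5)·Dx + (-1 - 2·x - 30·x^2 + 18·x^3 - 108·x^4 + 324·x^5 + 729·x^6)·Dx^2  (order 2).
h: a_k = 9, 18, 27, 144, 1044, 9504/5, 207/5, 267768/35, 2373543/35, 104040, …
ICs: h(0) = 9, h′(0) = 18.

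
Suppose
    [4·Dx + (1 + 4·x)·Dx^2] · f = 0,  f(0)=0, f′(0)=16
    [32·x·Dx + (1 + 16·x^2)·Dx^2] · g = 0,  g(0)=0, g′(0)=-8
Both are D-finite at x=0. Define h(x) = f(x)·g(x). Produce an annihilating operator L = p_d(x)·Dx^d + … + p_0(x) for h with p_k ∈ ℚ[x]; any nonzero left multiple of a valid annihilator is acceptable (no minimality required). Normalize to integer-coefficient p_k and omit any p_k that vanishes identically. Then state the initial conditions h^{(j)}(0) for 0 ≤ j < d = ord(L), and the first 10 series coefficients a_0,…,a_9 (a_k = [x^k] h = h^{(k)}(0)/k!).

L = (1536 + 11264·x + 81920·x^2 + 638976·x^3 + 1966080·x^4 + 3407872·x^5 + 4194304·x^7)·Dx + (288 + 7936·x + 78848·x^2 + 495616·x^3 + 2228224·x^4 + 6094848·x^5 + 9175040·x^6 + 3145728·x^7 + 14680064·x^8)·Dx^2 + (48 + 1024·x + 12288·x^2 + 79872·x^3 + 368640·x^4 + 1277952·x^5 + 3145728·x^6 + 4718592·x^7 + 3145728·x^8 + 8388608·x^9)·Dx^3 + (5 + 72·x + 592·x^2 + 3584·x^3 + 16896·x^4 + 61440·x^5 + 172032·x^6 + 393216·x^7 + 589824·x^8 + 524288·x^9 + 1048576·x^10)·Dx^4  (order 4).
h: a_k = 0, 0, -128, 256, 0, 2048/3, -425984/45, 360448/15, 0, 31719424/315, …
ICs: h(0) = 0, h′(0) = 0, h′′(0) = -256, h′′′(0) = 1536.

f: a_k = 0, 16, -32, 256/3, -256, 4096/5, -8192/3, 65536/7, -32768, 1048576/9, …
g: a_k = 0, -8, 0, 128/3, 0, -2048/5, 0, 32768/7, 0, -524288/9, …
Sym-product of L_f,L_g gives L₀ (≤ ord 4).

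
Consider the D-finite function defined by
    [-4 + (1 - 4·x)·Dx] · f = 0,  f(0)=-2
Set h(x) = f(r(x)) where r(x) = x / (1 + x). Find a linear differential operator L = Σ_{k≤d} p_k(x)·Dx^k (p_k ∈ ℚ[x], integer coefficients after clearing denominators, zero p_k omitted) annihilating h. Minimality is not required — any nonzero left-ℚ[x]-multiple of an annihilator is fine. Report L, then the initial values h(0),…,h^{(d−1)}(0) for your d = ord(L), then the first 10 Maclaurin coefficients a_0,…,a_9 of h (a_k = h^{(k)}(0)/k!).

f: a_k = -2, -8, -32, -128, -512, -2048, -8192, -32768, -131072, -524288, …
f∘r: x↦r, Dx↦Dx/r' in L_f ⇒ L₀.
L = 4 + (-1 + 2·x + 3·x^2)·Dx  (order 1).
h: a_k = -2, -8, -24, -72, -216, -648, -1944, -5832, -17496, -52488, …
ICs: h(0) = -2.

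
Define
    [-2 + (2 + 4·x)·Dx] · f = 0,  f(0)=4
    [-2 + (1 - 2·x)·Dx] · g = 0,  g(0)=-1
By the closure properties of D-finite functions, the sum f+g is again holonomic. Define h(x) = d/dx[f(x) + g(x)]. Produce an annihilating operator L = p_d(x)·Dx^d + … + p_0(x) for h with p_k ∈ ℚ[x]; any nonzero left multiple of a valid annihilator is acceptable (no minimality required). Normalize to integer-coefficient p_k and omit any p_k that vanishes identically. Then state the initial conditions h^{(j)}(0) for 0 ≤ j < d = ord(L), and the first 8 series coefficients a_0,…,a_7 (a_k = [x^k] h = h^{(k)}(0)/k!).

f: a_k = 4, 4, -2, 2, -5/2, 7/2, -21/4, 33/4, …
g: a_k = -1, -2, -4, -8, -16, -32, -64, -128, …
Weyl lclm of L_f,L_g ⇒ L₀ (ord ≤ 2).
h=h₀': d/dx-closure on L₀ ⇒ L.
L = (-36 - 24·x) + (-21 - 108·x - 84·x^2)·Dx + (5 + 6·x - 20·x^2 - 24·x^3)·Dx^2  (order 2).
h: a_k = 2, -12, -18, -74, -285/2, -831/2, -3353/4, -8621/4, …
ICs: h(0) = 2, h′(0) = -12.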